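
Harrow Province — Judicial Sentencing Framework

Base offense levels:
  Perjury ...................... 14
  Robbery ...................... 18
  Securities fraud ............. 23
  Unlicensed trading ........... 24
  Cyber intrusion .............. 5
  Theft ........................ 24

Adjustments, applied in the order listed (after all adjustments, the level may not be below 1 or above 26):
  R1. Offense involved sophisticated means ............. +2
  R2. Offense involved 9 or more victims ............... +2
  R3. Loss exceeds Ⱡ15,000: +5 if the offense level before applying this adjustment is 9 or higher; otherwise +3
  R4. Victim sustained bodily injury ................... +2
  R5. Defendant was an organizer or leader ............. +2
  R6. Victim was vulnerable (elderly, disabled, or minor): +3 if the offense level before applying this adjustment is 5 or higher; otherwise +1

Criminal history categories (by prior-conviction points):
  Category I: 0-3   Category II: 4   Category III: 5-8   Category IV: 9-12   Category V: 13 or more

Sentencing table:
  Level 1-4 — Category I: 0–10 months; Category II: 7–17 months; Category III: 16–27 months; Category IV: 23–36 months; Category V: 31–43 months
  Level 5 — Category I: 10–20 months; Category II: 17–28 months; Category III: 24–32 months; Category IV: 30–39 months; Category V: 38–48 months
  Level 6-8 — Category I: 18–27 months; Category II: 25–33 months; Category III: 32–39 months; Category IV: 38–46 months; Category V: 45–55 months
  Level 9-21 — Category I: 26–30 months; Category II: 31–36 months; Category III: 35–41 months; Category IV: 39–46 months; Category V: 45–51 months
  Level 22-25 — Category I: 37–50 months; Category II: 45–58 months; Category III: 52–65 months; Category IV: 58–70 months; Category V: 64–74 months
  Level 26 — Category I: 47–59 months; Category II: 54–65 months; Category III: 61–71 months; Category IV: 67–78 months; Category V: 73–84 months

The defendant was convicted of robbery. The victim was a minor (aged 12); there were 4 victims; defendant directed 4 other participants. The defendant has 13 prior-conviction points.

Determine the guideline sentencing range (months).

Base offense level for robbery: 18.
R2 does not apply.
R3 does not apply.
R5 applies: 18 + 2 = 20.
R6 applies (level before this adjustment is 20 ≥ 5, so +3): 20 + 3 = 23.
Final offense level: 23.
Criminal history: 13 prior points → Category V (13+).
Level 23 falls in the 22-25 band.
Grid: Level 22-25 × Category V = 64-74 months.

64-74 months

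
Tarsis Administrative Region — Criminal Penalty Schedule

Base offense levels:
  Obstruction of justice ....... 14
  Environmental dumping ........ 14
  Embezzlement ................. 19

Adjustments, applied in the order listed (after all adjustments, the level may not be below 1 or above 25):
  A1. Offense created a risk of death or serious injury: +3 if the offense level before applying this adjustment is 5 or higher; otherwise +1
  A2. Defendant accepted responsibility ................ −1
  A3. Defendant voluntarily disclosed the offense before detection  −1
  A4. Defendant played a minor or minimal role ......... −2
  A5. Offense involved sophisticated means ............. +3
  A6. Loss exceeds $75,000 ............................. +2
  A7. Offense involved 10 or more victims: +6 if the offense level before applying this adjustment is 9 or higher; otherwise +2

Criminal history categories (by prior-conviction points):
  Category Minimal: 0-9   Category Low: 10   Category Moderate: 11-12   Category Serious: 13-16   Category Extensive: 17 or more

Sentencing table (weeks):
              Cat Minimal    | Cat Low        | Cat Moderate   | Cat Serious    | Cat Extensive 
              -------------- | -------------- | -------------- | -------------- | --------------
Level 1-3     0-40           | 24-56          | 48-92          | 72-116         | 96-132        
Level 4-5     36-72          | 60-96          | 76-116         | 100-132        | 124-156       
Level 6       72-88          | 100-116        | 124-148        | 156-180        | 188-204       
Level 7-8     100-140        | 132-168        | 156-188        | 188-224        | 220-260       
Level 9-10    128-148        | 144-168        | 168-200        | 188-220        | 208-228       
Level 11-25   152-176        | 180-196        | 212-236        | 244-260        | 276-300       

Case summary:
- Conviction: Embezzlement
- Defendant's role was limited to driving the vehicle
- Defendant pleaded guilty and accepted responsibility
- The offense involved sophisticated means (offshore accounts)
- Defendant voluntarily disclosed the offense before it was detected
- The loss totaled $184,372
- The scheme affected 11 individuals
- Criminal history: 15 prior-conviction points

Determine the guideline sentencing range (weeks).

Base offense level for embezzlement: 19.
A2 applies: 19 − 1 = 18.
A3 applies: 18 − 1 = 17.
A4 applies: 17 − 2 = 15.
A5 applies: 15 + 3 = 18.
A6 applies: 18 + 2 = 20.
A7 applies (level before this adjustment is 20 ≥ 9, so +6): 20 + 6 = 26.
Level 26 exceeds the maximum of 25; capped at 25.
Final offense level: 25.
Criminal history: 15 prior points → Category Serious (13-16).
Level 25 falls in the 11-25 band.
Grid: Level 11-25 × Category Serious = 244-260 weeks.

244-260 weeks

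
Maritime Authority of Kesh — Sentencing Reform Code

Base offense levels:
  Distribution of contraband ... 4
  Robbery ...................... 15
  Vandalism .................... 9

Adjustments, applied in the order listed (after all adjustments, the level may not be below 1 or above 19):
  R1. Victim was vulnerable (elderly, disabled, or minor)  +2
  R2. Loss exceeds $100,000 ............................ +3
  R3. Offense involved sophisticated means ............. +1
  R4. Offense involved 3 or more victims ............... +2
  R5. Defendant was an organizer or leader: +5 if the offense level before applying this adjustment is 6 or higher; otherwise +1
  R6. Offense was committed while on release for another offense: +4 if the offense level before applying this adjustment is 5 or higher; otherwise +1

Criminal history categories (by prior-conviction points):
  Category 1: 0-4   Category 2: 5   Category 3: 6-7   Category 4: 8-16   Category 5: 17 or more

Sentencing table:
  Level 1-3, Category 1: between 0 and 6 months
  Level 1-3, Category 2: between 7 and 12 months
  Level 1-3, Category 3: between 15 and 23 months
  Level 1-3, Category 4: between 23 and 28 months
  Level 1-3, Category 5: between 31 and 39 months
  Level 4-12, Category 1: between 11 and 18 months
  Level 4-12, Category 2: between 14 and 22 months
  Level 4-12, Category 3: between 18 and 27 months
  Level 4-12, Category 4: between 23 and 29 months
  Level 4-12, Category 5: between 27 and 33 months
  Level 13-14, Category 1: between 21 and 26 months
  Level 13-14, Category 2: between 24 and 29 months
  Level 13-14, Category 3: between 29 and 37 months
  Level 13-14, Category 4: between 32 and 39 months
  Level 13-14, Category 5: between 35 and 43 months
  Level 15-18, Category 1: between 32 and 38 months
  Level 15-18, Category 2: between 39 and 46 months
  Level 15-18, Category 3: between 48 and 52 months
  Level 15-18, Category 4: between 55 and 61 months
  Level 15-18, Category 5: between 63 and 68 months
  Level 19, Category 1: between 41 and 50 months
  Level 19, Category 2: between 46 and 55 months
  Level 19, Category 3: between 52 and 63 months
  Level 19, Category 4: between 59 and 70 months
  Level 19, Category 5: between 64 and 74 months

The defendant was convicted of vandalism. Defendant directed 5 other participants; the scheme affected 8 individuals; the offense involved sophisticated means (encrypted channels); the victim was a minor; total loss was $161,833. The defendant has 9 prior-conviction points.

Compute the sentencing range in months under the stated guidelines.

59-70 months

Base offense level for vandalism: 9.
R1 applies: 9 + 2 = 11.
R2 applies: 11 + 3 = 14.
R3 applies: 14 + 1 = 15.
R4 applies: 15 + 2 = 17.
R5 applies (level before this adjustment is 17 ≥ 6, so +5): 17 + 5 = 22.
Level 22 exceeds the maximum of 19; capped at 19.
Final offense level: 19.
Criminal history: 9 prior points → Category 4 (8-16).
Level 19 falls in the 19 band.
Grid: Level 19 × Category 4 = 59-70 months.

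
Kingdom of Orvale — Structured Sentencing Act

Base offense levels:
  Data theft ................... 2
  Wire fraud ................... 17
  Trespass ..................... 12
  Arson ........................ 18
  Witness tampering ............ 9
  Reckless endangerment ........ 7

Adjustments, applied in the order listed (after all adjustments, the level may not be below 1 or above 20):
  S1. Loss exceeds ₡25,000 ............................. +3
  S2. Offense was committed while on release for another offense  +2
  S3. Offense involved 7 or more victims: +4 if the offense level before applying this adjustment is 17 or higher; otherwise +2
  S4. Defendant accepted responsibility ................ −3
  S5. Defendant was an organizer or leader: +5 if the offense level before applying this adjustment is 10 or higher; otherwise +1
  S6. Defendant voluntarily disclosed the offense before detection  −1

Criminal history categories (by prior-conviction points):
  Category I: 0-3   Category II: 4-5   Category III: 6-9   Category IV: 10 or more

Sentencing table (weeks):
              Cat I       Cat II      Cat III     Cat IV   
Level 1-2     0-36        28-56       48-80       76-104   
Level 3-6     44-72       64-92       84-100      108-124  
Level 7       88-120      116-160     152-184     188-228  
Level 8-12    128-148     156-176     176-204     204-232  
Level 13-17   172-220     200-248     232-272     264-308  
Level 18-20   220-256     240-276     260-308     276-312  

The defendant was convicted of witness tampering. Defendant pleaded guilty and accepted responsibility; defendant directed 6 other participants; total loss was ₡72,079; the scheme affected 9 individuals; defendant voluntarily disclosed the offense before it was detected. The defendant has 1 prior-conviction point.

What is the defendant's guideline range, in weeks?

Base offense level for witness tampering: 9.
S1 applies: 9 + 3 = 12.
S2 does not apply.
S3 applies (level before this adjustment is 12 < 17, so +2): 12 + 2 = 14.
S4 applies: 14 − 3 = 11.
S5 applies (level before this adjustment is 11 ≥ 10, so +5): 11 + 5 = 16.
S6 applies: 16 − 1 = 15.
Final offense level: 15.
Criminal history: 1 prior point → Category I (0-3).
Level 15 falls in the 13-17 band.
Grid: Level 13-17 × Category I = 172-220 weeks.

172-220 weeks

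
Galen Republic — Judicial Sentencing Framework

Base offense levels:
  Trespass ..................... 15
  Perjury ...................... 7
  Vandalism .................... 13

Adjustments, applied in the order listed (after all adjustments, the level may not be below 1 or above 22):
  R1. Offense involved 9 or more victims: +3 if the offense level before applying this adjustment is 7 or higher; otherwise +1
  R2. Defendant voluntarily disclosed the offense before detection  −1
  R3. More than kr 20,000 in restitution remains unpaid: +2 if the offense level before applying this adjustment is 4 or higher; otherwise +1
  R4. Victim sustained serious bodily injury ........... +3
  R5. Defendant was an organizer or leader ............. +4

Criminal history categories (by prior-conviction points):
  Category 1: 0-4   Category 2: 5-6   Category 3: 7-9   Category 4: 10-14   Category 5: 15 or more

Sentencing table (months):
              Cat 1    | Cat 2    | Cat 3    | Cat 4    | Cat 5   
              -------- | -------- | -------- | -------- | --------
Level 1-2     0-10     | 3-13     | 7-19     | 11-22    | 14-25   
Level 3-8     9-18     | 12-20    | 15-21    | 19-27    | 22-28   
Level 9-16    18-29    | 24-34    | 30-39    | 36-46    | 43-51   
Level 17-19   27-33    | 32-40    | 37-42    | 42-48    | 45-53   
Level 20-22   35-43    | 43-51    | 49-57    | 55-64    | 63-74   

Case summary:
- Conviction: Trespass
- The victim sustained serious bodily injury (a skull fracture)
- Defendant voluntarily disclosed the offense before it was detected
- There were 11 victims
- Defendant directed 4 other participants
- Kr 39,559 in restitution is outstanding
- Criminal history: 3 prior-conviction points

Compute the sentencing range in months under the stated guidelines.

Base offense level for trespass: 15.
R1 applies (level before this adjustment is 15 ≥ 7, so +3): 15 + 3 = 18.
R2 applies: 18 − 1 = 17.
R3 applies (level before this adjustment is 17 ≥ 4, so +2): 17 + 2 = 19.
R4 applies: 19 + 3 = 22.
R5 applies: 22 + 4 = 26.
Level 26 exceeds the maximum of 22; capped at 22.
Final offense level: 22.
Criminal history: 3 prior points → Category 1 (0-4).
Level 22 falls in the 20-22 band.
Grid: Level 20-22 × Category 1 = 35-43 months.

35-43 months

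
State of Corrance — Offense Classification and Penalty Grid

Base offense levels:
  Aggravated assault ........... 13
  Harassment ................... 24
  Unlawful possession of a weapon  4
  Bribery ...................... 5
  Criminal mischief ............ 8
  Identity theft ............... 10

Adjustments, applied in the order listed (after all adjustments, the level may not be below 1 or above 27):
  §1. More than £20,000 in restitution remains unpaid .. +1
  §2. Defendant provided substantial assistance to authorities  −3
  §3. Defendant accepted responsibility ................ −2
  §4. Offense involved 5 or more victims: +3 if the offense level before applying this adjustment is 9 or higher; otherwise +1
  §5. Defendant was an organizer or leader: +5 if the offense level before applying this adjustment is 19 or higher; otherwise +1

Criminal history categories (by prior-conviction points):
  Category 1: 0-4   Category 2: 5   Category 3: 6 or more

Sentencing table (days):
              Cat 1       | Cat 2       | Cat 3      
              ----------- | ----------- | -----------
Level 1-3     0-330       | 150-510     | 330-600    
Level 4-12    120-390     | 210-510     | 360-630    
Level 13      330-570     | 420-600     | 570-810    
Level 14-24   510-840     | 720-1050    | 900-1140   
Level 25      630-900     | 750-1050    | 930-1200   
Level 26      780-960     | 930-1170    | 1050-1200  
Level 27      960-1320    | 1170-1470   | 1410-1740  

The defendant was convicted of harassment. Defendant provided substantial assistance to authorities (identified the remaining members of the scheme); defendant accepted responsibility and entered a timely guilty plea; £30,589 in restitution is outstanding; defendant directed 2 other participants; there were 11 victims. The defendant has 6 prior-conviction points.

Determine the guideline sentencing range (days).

Base offense level for harassment: 24.
§1 applies: 24 + 1 = 25.
§2 applies: 25 − 3 = 22.
§3 applies: 22 − 2 = 20.
§4 applies (level before this adjustment is 20 ≥ 9, so +3): 20 + 3 = 23.
§5 applies (level before this adjustment is 23 ≥ 19, so +5): 23 + 5 = 28.
Level 28 exceeds the maximum of 27; capped at 27.
Final offense level: 27.
Criminal history: 6 prior points → Category 3 (6+).
Level 27 falls in the 27 band.
Grid: Level 27 × Category 3 = 1410-1740 days.

1410-1740 days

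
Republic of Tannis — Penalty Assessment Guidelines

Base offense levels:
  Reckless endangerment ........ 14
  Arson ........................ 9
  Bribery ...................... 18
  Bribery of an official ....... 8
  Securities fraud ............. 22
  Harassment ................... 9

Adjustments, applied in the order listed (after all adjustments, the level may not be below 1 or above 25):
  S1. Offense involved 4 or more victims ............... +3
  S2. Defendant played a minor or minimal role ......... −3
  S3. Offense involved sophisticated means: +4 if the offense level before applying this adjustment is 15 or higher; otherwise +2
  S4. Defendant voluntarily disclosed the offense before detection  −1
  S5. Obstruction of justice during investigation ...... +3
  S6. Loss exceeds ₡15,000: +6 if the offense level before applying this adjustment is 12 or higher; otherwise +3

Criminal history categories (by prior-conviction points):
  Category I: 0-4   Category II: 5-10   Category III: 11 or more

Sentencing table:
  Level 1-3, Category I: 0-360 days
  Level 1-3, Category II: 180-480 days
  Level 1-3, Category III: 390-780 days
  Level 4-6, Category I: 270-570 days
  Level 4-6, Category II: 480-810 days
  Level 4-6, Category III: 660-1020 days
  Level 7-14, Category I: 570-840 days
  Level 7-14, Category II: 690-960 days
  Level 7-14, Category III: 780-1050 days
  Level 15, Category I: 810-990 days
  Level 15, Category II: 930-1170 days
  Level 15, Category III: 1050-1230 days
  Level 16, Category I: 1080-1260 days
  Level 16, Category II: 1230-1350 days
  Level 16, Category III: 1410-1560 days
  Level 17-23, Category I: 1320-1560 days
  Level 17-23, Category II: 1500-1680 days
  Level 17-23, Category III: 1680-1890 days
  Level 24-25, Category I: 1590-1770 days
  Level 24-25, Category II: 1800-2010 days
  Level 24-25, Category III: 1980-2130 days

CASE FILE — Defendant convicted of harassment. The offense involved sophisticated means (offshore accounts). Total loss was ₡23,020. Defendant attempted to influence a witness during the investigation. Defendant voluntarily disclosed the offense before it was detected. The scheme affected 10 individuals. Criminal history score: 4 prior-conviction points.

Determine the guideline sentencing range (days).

Base offense level for harassment: 9.
S1 applies: 9 + 3 = 12.
S3 applies (level before this adjustment is 12 < 15, so +2): 12 + 2 = 14.
S4 applies: 14 − 1 = 13.
S5 applies: 13 + 3 = 16.
S6 applies (level before this adjustment is 16 ≥ 12, so +6): 16 + 6 = 22.
Final offense level: 22.
Criminal history: 4 prior points → Category I (0-4).
Level 22 falls in the 17-23 band.
Grid: Level 17-23 × Category I = 1320-1560 days.

1320-1560 days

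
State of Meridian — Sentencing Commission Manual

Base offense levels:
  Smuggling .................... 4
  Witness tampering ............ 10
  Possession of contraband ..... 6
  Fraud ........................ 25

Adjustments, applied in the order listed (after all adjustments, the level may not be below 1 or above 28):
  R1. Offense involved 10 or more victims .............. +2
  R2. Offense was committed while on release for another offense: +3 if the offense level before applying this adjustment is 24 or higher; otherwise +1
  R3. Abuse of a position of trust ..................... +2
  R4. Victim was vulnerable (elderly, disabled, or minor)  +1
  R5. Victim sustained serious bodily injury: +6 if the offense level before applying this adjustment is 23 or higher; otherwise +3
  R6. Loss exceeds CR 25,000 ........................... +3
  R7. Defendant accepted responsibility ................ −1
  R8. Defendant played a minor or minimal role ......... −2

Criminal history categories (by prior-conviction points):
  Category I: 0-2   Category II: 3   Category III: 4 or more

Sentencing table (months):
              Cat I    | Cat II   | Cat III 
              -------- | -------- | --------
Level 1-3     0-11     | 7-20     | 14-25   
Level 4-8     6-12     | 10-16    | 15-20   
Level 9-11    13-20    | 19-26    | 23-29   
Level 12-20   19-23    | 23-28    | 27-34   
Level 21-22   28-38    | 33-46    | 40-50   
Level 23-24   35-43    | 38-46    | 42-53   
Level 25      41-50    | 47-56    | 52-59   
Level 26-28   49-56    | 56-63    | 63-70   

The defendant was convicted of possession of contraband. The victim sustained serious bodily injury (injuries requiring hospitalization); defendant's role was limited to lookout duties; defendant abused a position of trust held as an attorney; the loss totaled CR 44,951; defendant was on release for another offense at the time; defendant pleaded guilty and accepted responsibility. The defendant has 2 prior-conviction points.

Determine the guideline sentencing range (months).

Base offense level for possession of contraband: 6.
R2 applies (level before this adjustment is 6 < 24, so +1): 6 + 1 = 7.
R3 applies: 7 + 2 = 9.
R5 applies (level before this adjustment is 9 < 23, so +3): 9 + 3 = 12.
R6 applies: 12 + 3 = 15.
R7 applies: 15 − 1 = 14.
R8 applies: 14 − 2 = 12.
Final offense level: 12.
Criminal history: 2 prior points → Category I (0-2).
Level 12 falls in the 12-20 band.
Grid: Level 12-20 × Category I = 19-23 months.

19-23 months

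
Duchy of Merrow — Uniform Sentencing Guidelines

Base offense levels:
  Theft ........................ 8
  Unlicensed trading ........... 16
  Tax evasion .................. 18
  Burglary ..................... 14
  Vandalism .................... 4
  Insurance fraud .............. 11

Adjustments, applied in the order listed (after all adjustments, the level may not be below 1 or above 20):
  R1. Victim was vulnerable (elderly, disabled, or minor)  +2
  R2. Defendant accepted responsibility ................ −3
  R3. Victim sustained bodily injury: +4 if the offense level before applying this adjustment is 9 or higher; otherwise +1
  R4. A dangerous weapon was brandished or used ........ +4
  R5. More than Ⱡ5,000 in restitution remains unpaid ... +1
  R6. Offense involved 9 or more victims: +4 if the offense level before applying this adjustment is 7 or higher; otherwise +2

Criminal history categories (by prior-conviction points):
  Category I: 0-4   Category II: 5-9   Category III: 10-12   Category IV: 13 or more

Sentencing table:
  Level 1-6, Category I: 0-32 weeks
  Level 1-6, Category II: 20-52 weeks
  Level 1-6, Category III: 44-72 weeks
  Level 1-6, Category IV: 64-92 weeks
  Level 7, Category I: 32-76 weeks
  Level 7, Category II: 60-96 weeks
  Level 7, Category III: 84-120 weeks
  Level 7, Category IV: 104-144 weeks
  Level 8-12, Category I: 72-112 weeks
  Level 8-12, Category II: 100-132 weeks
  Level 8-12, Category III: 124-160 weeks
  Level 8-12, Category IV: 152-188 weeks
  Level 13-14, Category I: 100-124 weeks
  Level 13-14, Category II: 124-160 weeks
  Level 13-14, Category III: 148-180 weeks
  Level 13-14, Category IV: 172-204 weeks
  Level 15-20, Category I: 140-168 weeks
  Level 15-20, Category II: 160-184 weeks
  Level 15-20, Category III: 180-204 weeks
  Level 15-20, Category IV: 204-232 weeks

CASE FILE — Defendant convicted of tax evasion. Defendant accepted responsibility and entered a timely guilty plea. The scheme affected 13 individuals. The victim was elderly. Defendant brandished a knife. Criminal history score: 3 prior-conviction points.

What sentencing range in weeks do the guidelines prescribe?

Base offense level for tax evasion: 18.
R1 applies: 18 + 2 = 20.
R2 applies: 20 − 3 = 17.
R4 applies: 17 + 4 = 21.
R5 does not apply.
R6 applies (level before this adjustment is 21 ≥ 7, so +4): 21 + 4 = 25.
Level 25 exceeds the maximum of 20; capped at 20.
Final offense level: 20.
Criminal history: 3 prior points → Category I (0-4).
Level 20 falls in the 15-20 band.
Grid: Level 15-20 × Category I = 140-168 weeks.

140-168 weeks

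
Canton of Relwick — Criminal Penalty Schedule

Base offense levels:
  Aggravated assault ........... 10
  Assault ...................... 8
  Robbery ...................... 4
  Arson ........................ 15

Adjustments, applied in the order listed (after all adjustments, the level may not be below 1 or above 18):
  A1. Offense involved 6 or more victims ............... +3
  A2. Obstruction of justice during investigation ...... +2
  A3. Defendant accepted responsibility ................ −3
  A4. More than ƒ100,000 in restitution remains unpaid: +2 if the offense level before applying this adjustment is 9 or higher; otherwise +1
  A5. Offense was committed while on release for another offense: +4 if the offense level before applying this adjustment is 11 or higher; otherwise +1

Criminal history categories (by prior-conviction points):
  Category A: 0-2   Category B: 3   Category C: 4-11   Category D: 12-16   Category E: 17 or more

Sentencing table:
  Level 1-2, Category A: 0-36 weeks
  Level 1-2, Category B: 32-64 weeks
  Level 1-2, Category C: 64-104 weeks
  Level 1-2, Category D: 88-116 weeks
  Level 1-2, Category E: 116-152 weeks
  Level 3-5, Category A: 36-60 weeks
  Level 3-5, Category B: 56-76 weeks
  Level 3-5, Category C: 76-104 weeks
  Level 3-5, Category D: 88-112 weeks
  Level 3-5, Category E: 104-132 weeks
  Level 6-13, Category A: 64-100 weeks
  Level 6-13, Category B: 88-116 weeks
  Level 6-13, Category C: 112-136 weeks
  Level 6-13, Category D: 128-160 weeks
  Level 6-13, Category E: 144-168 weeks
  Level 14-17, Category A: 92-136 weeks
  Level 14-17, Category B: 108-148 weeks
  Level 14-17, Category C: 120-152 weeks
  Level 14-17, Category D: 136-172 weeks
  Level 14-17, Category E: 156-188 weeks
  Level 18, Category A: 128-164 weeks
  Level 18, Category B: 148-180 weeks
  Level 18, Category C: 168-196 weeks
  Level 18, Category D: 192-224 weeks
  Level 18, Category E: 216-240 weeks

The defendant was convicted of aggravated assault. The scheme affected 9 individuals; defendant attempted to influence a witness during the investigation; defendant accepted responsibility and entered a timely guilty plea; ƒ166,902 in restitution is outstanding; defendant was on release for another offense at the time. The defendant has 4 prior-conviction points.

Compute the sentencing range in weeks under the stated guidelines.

Base offense level for aggravated assault: 10.
A1 applies: 10 + 3 = 13.
A2 applies: 13 + 2 = 15.
A3 applies: 15 − 3 = 12.
A4 applies (level before this adjustment is 12 ≥ 9, so +2): 12 + 2 = 14.
A5 applies (level before this adjustment is 14 ≥ 11, so +4): 14 + 4 = 18.
Final offense level: 18.
Criminal history: 4 prior points → Category C (4-11).
Level 18 falls in the 18 band.
Grid: Level 18 × Category C = 168-196 weeks.

168-196 weeks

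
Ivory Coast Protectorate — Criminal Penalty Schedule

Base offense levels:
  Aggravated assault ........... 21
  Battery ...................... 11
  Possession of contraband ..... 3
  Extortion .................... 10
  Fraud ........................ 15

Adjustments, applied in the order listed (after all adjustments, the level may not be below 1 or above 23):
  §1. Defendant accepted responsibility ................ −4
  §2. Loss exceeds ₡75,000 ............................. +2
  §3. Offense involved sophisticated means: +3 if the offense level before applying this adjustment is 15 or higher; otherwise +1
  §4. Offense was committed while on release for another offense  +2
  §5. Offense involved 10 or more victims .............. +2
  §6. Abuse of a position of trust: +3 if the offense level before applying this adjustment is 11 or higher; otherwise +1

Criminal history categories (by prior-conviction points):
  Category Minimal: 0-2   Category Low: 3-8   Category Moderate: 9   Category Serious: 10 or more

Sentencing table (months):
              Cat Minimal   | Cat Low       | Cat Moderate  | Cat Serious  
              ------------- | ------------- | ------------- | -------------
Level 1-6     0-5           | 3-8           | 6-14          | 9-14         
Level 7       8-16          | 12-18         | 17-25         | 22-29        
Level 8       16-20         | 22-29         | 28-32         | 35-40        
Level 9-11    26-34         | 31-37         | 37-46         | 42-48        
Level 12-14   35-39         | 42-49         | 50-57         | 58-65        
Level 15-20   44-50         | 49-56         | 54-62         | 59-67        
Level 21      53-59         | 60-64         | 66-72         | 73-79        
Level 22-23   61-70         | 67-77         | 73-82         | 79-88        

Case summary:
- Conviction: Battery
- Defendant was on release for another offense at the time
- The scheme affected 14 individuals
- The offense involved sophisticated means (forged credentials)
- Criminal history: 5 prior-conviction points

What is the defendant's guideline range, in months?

Base offense level for battery: 11.
§1 does not apply.
§3 applies (level before this adjustment is 11 < 15, so +1): 11 + 1 = 12.
§4 applies: 12 + 2 = 14.
§5 applies: 14 + 2 = 16.
Final offense level: 16.
Criminal history: 5 prior points → Category Low (3-8).
Level 16 falls in the 15-20 band.
Grid: Level 15-20 × Category Low = 49-56 months.

49-56 months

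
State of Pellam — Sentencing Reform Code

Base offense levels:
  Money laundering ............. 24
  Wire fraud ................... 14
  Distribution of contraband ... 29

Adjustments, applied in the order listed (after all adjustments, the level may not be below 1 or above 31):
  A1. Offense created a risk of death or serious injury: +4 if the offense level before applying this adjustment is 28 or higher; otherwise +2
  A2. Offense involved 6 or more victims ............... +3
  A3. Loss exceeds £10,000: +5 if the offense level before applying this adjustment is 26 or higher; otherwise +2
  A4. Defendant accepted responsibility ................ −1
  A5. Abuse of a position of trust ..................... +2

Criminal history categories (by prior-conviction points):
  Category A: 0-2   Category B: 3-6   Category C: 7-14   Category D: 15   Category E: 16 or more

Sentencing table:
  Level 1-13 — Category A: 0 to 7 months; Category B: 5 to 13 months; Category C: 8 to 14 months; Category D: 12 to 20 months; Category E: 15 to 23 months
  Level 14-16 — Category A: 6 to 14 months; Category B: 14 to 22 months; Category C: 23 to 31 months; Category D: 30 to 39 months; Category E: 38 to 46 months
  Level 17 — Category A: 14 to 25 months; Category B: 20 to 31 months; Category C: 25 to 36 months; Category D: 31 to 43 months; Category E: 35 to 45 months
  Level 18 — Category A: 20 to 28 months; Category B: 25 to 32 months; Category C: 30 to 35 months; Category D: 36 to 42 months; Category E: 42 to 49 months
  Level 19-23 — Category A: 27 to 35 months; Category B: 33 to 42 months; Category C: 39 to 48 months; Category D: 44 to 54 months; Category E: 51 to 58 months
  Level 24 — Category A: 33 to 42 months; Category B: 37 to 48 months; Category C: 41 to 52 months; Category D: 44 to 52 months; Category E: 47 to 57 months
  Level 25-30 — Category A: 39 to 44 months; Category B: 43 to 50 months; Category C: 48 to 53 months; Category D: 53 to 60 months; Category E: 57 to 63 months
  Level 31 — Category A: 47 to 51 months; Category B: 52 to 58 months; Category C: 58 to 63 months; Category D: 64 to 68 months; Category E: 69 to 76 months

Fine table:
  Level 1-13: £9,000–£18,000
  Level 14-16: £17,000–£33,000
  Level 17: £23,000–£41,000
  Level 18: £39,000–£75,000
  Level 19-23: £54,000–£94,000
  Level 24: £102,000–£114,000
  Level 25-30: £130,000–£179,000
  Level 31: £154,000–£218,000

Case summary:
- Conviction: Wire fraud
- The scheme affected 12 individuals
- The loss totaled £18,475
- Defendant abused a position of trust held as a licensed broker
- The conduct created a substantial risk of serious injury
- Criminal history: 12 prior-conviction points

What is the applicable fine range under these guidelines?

Base offense level for wire fraud: 14.
A1 applies (level before this adjustment is 14 < 28, so +2): 14 + 2 = 16.
A2 applies: 16 + 3 = 19.
A3 applies (level before this adjustment is 19 < 26, so +2): 19 + 2 = 21.
A5 applies: 21 + 2 = 23.
Final offense level: 23.
Level 23 falls in the 19-23 band.
Fine table: Level 19-23 → £54,000–£94,000.

£54,000–£94,000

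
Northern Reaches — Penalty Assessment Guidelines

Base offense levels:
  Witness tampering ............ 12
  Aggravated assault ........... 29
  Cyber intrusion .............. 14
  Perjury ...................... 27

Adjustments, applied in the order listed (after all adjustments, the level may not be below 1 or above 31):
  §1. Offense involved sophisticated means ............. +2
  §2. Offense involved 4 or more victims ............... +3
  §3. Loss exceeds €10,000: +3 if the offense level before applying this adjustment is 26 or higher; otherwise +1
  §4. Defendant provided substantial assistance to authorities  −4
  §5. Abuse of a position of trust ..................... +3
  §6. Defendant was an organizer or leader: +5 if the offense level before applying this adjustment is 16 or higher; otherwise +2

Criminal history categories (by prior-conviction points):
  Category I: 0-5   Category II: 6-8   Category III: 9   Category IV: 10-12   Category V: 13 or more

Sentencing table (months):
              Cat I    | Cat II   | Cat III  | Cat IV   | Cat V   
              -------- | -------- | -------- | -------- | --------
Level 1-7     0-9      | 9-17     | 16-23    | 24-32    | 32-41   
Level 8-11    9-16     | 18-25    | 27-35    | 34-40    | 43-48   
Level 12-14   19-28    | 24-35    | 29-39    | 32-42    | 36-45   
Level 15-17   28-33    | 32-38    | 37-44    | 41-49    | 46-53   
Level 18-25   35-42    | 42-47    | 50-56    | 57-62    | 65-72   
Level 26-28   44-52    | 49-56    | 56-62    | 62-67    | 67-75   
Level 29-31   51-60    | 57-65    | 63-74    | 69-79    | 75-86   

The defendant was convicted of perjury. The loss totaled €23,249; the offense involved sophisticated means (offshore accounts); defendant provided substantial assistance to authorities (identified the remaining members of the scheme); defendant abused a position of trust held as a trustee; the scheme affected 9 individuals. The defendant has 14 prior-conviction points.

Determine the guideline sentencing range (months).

75-86 months

Base offense level for perjury: 27.
§1 applies: 27 + 2 = 29.
§2 applies: 29 + 3 = 32.
§3 applies (level before this adjustment is 32 ≥ 26, so +3): 32 + 3 = 35.
§4 applies: 35 − 4 = 31.
§5 applies: 31 + 3 = 34.
§6 does not apply.
Level 34 exceeds the maximum of 31; capped at 31.
Final offense level: 31.
Criminal history: 14 prior points → Category V (13+).
Level 31 falls in the 29-31 band.
Grid: Level 29-31 × Category V = 75-86 months.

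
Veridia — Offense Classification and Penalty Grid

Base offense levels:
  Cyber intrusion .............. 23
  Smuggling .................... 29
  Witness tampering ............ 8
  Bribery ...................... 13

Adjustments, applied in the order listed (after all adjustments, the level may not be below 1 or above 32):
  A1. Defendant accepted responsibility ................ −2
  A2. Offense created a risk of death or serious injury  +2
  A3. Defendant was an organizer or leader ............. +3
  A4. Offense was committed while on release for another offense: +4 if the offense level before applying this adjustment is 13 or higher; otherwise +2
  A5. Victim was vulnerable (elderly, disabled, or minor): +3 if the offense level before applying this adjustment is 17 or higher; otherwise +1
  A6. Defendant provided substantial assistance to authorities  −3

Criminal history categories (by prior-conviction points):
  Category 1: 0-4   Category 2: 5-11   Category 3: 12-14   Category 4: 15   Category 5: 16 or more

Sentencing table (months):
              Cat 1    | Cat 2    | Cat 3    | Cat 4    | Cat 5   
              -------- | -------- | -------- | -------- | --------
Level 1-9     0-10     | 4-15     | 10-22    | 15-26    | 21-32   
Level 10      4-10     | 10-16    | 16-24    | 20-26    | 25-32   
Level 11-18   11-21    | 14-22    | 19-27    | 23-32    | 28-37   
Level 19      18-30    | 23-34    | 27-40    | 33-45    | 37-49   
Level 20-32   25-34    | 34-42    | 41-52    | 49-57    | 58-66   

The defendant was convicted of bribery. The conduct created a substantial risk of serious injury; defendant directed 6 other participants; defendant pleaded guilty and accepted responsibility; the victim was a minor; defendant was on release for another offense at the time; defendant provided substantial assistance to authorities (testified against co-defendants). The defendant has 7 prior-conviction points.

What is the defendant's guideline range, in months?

Base offense level for bribery: 13.
A1 applies: 13 − 2 = 11.
A2 applies: 11 + 2 = 13.
A3 applies: 13 + 3 = 16.
A4 applies (level before this adjustment is 16 ≥ 13, so +4): 16 + 4 = 20.
A5 applies (level before this adjustment is 20 ≥ 17, so +3): 20 + 3 = 23.
A6 applies: 23 − 3 = 20.
Final offense level: 20.
Criminal history: 7 prior points → Category 2 (5-11).
Level 20 falls in the 20-32 band.
Grid: Level 20-32 × Category 2 = 34-42 months.

34-42 months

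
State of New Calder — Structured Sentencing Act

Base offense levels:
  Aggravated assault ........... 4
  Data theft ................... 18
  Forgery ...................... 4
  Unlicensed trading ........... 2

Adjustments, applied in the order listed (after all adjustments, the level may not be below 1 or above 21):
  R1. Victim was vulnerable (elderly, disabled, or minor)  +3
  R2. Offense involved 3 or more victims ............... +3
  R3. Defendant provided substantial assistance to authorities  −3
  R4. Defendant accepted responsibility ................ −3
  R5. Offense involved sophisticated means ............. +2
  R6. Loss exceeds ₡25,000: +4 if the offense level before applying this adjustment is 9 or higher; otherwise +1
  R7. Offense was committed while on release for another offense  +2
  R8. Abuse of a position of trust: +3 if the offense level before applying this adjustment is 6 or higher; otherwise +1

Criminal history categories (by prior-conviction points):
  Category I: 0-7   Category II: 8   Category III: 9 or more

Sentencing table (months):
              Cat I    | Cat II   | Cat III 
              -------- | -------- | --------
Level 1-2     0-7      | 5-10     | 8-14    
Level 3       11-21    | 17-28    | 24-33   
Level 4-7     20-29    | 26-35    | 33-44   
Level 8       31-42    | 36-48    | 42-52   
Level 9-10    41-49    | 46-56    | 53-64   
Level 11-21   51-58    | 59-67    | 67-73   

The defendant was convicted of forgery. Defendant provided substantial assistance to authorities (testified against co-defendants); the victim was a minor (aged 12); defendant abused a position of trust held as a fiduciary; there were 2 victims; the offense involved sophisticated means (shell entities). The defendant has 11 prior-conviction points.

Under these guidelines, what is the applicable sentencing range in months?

Base offense level for forgery: 4.
R1 applies: 4 + 3 = 7.
R3 applies: 7 − 3 = 4.
R5 applies: 4 + 2 = 6.
R6 does not apply.
R8 applies (level before this adjustment is 6 ≥ 6, so +3): 6 + 3 = 9.
Final offense level: 9.
Criminal history: 11 prior points → Category III (9+).
Level 9 falls in the 9-10 band.
Grid: Level 9-10 × Category III = 53-64 months.

53-64 months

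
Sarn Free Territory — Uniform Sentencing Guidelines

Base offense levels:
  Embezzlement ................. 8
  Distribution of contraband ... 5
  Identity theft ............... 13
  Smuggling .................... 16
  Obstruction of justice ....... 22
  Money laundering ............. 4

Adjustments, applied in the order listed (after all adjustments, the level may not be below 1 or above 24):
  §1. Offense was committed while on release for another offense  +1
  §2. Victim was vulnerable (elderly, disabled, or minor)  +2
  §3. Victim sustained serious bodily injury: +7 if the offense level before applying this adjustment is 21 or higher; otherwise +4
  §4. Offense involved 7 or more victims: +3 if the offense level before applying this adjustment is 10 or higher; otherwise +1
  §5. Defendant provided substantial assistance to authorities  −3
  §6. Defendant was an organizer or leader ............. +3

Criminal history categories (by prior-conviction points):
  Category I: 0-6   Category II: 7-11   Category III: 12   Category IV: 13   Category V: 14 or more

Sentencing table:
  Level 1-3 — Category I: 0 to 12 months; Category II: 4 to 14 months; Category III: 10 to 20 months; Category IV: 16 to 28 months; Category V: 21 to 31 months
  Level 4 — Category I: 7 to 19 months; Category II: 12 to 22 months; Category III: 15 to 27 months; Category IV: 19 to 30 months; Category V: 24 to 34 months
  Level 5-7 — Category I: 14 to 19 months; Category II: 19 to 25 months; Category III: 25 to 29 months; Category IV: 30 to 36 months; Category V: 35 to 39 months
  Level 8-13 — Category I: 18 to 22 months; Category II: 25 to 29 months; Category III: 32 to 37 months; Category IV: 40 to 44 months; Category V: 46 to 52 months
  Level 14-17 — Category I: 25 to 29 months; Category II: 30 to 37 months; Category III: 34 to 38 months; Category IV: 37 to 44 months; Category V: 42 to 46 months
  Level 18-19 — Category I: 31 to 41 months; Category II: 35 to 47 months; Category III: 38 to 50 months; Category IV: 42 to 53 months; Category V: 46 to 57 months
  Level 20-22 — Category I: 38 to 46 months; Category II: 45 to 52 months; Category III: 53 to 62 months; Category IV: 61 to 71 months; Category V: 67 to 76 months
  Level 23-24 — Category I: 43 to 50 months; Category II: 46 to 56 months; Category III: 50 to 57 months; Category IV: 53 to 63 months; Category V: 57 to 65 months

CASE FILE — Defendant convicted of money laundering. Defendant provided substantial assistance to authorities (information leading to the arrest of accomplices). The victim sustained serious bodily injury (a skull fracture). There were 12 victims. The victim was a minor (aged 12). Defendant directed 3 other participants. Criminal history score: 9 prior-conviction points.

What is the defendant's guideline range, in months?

25-29 months

Base offense level for money laundering: 4.
§1 does not apply.
§2 applies: 4 + 2 = 6.
§3 applies (level before this adjustment is 6 < 21, so +4): 6 + 4 = 10.
§4 applies (level before this adjustment is 10 ≥ 10, so +3): 10 + 3 = 13.
§5 applies: 13 − 3 = 10.
§6 applies: 10 + 3 = 13.
Final offense level: 13.
Criminal history: 9 prior points → Category II (7-11).
Level 13 falls in the 8-13 band.
Grid: Level 8-13 × Category II = 25-29 months.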